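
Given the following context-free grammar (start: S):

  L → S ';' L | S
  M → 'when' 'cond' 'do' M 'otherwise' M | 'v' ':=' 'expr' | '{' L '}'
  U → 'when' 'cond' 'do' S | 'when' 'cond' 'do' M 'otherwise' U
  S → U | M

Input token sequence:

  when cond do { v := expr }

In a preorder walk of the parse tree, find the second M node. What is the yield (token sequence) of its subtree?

[S [U when cond do [S [M { [L [S [M v := expr]]] }]]]]

v := expr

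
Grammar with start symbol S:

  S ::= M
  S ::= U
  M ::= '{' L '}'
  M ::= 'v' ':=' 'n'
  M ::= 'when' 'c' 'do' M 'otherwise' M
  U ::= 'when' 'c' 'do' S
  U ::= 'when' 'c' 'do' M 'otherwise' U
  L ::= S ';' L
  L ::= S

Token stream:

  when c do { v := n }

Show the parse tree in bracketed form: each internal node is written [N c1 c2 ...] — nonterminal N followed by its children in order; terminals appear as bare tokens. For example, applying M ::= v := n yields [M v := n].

[S [U when c do [S [M { [L [S [M v := n]]] }]]]]

S
U
when c do S
when c do M
when c do { L }
when c do { S }
when c do { M }
when c do { v := n }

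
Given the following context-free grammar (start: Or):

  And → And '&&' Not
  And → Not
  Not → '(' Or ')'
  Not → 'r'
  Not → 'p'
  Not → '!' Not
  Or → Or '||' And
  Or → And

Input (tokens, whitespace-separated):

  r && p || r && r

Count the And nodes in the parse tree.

[Or [Or [And [And [Not r]] && [Not p]]] || [And [And [Not r]] && [Not r]]]

4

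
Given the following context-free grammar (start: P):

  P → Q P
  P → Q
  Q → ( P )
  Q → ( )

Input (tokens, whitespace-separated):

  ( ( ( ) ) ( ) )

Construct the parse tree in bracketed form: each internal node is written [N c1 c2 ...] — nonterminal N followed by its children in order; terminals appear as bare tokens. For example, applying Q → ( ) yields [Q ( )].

P
Q
( P )
( Q P )
( ( P ) P )
( ( Q ) P )
( ( ( ) ) P )
( ( ( ) ) Q )
( ( ( ) ) ( ) )

[P [Q ( [P [Q ( [P [Q ( )]] )] [P [Q ( )]]] )]]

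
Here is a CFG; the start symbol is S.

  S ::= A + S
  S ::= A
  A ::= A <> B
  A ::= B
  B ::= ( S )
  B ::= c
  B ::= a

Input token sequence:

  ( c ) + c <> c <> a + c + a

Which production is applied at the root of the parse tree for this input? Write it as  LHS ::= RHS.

[S [A [B ( [S [A [B c]]] )]] + [S [A [A [A [B c]] <> [B c]] <> [B a]] + [S [A [B c]] + [S [A [B a]]]]]]

S ::= A + S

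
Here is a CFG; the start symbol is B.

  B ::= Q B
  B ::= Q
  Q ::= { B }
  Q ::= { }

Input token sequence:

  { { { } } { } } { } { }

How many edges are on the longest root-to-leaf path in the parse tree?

6

[B [Q { [B [Q { [B [Q { }]] }] [B [Q { }]]] }] [B [Q { }] [B [Q { }]]]]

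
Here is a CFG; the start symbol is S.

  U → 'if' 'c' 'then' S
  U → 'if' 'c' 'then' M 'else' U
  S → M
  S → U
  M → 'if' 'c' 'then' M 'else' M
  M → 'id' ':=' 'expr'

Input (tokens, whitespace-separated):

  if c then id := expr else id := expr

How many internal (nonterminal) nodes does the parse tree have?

4

[S [M if c then [M id := expr] else [M id := expr]]]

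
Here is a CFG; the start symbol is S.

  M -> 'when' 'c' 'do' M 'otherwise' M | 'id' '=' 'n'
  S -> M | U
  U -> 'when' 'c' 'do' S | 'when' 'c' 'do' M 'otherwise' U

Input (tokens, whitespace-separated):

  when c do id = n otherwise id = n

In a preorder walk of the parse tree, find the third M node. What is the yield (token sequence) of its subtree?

id = n

[S [M when c do [M id = n] otherwise [M id = n]]]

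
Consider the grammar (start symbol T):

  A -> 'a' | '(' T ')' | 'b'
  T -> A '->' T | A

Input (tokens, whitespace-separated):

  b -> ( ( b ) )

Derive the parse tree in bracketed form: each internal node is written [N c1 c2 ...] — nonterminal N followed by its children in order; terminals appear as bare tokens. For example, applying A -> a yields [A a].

T
A -> T
b -> T
b -> A
b -> ( T )
b -> ( A )
b -> ( ( T ) )
b -> ( ( A ) )
b -> ( ( b ) )

[T [A b] -> [T [A ( [T [A ( [T [A b]] )]] )]]]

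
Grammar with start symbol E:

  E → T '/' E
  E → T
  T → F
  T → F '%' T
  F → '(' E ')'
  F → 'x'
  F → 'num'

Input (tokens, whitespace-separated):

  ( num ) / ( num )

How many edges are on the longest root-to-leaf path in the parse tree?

7

[E [T [F ( [E [T [F num]]] )]] / [E [T [F ( [E [T [F num]]] )]]]]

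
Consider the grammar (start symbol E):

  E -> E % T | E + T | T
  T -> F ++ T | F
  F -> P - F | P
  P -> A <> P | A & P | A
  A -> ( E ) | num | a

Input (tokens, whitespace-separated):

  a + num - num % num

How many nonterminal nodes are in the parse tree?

18

[E [E [E [T [F [P [A a]]]]] + [T [F [P [A num]] - [F [P [A num]]]]]] % [T [F [P [A num]]]]]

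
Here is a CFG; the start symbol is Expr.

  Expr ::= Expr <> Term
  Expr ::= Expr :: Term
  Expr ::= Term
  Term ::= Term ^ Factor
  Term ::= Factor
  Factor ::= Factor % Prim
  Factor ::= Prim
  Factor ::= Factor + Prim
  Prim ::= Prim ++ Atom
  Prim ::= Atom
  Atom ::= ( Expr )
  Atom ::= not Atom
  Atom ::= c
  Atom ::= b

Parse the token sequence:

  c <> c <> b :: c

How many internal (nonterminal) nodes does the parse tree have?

20

[Expr [Expr [Expr [Expr [Term [Factor [Prim [Atom c]]]]] <> [Term [Factor [Prim [Atom c]]]]] <> [Term [Factor [Prim [Atom b]]]]] :: [Term [Factor [Prim [Atom c]]]]]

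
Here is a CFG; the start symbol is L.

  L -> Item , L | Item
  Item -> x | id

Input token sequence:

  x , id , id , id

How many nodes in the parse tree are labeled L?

4

[L [Item x] , [L [Item id] , [L [Item id] , [L [Item id]]]]]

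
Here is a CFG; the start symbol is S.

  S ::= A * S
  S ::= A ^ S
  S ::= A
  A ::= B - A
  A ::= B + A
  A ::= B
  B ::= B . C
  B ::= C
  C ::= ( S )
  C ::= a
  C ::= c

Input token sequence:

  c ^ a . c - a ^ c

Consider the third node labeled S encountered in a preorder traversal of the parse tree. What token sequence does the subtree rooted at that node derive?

c

[S [A [B [C c]]] ^ [S [A [B [B [C a]] . [C c]] - [A [B [C a]]]] ^ [S [A [B [C c]]]]]]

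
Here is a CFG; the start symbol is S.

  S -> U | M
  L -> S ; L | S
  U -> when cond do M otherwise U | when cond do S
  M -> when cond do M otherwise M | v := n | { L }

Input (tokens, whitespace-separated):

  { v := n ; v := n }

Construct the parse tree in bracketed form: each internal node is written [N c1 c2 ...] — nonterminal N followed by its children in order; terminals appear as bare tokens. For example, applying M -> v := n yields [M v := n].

S
M
{ L }
{ S ; L }
{ M ; L }
{ v := n ; L }
{ v := n ; S }
{ v := n ; M }
{ v := n ; v := n }

[S [M { [L [S [M v := n]] ; [L [S [M v := n]]]] }]]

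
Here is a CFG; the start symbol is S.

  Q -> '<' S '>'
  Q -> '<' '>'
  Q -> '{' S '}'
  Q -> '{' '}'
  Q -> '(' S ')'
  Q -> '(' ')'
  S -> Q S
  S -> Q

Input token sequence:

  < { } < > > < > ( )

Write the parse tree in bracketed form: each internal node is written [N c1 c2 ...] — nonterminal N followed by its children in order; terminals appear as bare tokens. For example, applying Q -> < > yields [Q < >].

[S [Q < [S [Q { }] [S [Q < >]]] >] [S [Q < >] [S [Q ( )]]]]

S
Q S
< S > S
< Q S > S
< { } S > S
< { } Q > S
< { } < > > S
< { } < > > Q S
< { } < > > < > S
< { } < > > < > Q
< { } < > > < > ( )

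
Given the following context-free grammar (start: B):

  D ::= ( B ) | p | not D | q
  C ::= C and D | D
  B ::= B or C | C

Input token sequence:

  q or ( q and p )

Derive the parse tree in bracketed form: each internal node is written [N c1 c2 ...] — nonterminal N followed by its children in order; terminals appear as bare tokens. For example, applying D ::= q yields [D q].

B
B or C
C or C
D or C
q or C
q or D
q or ( B )
q or ( C )
q or ( C and D )
q or ( D and D )
q or ( q and D )
q or ( q and p )

[B [B [C [D q]]] or [C [D ( [B [C [C [D q]] and [D p]]] )]]]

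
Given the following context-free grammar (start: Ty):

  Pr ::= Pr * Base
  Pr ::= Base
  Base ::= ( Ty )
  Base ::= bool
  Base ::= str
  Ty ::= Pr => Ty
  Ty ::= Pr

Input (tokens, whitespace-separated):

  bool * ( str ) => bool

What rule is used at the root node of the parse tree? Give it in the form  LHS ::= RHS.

[Ty [Pr [Pr [Base bool]] * [Base ( [Ty [Pr [Base str]]] )]] => [Ty [Pr [Base bool]]]]

Ty ::= Pr => Ty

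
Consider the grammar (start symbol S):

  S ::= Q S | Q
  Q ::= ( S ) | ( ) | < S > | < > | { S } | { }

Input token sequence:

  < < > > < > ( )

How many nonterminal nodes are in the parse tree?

[S [Q < [S [Q < >]] >] [S [Q < >] [S [Q ( )]]]]

8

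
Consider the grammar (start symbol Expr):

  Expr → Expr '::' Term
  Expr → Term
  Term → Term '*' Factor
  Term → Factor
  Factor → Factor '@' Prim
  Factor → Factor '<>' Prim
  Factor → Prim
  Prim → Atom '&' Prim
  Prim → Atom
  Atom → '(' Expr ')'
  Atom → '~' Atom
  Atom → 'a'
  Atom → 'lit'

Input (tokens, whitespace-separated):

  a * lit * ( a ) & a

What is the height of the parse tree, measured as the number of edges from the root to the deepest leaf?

[Expr [Term [Term [Term [Factor [Prim [Atom a]]]] * [Factor [Prim [Atom lit]]]] * [Factor [Prim [Atom ( [Expr [Term [Factor [Prim [Atom a]]]]] )] & [Prim [Atom a]]]]]]

10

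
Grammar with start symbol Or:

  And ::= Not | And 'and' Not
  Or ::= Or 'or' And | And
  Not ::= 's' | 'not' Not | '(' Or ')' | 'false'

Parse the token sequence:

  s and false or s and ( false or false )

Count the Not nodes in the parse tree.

[Or [Or [And [And [Not s]] and [Not false]]] or [And [And [Not s]] and [Not ( [Or [Or [And [Not false]]] or [And [Not false]]] )]]]

6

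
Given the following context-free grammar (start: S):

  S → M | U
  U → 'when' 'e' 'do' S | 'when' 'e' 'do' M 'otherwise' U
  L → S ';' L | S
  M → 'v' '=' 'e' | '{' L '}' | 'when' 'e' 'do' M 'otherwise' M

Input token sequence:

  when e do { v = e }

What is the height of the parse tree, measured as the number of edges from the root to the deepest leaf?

7

[S [U when e do [S [M { [L [S [M v = e]]] }]]]]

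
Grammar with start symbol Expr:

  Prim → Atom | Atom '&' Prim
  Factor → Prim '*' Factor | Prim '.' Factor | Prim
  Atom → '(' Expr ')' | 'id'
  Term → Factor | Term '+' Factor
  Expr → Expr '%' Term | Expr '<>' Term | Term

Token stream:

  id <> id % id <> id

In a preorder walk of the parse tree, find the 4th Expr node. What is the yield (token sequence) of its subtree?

id

[Expr [Expr [Expr [Expr [Term [Factor [Prim [Atom id]]]]] <> [Term [Factor [Prim [Atom id]]]]] % [Term [Factor [Prim [Atom id]]]]] <> [Term [Factor [Prim [Atom id]]]]]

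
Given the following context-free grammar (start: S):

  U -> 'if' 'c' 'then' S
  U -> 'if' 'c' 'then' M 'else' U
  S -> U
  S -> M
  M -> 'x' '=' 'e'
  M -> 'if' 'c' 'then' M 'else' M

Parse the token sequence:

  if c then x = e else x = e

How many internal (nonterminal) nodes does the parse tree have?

[S [M if c then [M x = e] else [M x = e]]]

4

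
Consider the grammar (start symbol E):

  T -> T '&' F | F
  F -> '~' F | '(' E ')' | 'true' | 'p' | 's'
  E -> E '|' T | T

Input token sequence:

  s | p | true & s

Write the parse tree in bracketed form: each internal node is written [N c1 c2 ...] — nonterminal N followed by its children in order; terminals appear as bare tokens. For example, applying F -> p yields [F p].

E
E | T
E | T | T
T | T | T
F | T | T
s | T | T
s | F | T
s | p | T
s | p | T & F
s | p | F & F
s | p | true & F
s | p | true & s

[E [E [E [T [F s]]] | [T [F p]]] | [T [T [F true]] & [F s]]]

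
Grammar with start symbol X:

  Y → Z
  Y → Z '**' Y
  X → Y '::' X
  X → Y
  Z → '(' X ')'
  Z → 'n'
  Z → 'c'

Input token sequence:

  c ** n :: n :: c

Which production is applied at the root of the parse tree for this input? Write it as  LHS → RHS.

[X [Y [Z c] ** [Y [Z n]]] :: [X [Y [Z n]] :: [X [Y [Z c]]]]]

X → Y '::' X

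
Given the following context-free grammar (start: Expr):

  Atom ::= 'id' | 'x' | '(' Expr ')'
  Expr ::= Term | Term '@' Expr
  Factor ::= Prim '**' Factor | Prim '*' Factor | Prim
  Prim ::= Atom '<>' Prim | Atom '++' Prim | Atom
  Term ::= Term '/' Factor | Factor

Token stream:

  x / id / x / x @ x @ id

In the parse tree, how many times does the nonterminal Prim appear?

6

[Expr [Term [Term [Term [Term [Factor [Prim [Atom x]]]] / [Factor [Prim [Atom id]]]] / [Factor [Prim [Atom x]]]] / [Factor [Prim [Atom x]]]] @ [Expr [Term [Factor [Prim [Atom x]]]] @ [Expr [Term [Factor [Prim [Atom id]]]]]]]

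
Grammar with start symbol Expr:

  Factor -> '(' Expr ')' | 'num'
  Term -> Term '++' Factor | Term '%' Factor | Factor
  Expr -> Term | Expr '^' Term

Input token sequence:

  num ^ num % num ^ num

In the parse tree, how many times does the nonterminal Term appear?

[Expr [Expr [Expr [Term [Factor num]]] ^ [Term [Term [Factor num]] % [Factor num]]] ^ [Term [Factor num]]]

4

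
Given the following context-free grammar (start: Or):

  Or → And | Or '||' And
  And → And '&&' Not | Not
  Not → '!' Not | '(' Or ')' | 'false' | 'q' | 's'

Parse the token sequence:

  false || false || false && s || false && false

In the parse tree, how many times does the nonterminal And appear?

6

[Or [Or [Or [Or [And [Not false]]] || [And [Not false]]] || [And [And [Not false]] && [Not s]]] || [And [And [Not false]] && [Not false]]]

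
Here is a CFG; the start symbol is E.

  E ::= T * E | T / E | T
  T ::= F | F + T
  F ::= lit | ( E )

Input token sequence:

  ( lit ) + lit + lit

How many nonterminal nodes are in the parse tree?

10

[E [T [F ( [E [T [F lit]]] )] + [T [F lit] + [T [F lit]]]]]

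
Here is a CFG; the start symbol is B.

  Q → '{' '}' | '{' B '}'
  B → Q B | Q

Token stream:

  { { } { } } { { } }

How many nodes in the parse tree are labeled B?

5

[B [Q { [B [Q { }] [B [Q { }]]] }] [B [Q { [B [Q { }]] }]]]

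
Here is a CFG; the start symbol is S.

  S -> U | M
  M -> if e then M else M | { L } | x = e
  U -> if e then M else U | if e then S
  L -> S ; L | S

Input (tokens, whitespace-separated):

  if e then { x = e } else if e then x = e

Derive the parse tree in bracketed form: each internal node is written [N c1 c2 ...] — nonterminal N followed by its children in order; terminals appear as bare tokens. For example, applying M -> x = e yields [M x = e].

[S [U if e then [M { [L [S [M x = e]]] }] else [U if e then [S [M x = e]]]]]

S
U
if e then M else U
if e then { L } else U
if e then { S } else U
if e then { M } else U
if e then { x = e } else U
if e then { x = e } else if e then S
if e then { x = e } else if e then M
if e then { x = e } else if e then x = e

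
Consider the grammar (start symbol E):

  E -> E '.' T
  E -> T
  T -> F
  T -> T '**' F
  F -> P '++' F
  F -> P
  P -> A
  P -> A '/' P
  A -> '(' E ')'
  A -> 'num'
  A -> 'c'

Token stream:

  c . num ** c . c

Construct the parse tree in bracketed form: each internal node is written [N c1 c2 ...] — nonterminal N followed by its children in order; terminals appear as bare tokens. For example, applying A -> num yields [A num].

[E [E [E [T [F [P [A c]]]]] . [T [T [F [P [A num]]]] ** [F [P [A c]]]]] . [T [F [P [A c]]]]]

E
E . T
E . T . T
T . T . T
F . T . T
P . T . T
A . T . T
c . T . T
c . T ** F . T
c . F ** F . T
c . P ** F . T
c . A ** F . T
c . num ** F . T
c . num ** P . T
c . num ** A . T
c . num ** c . T
c . num ** c . F
c . num ** c . P
c . num ** c . A
c . num ** c . c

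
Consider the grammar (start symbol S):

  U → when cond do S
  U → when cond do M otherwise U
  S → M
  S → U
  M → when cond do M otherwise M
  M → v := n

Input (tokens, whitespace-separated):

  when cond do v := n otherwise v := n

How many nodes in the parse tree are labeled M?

3

[S [M when cond do [M v := n] otherwise [M v := n]]]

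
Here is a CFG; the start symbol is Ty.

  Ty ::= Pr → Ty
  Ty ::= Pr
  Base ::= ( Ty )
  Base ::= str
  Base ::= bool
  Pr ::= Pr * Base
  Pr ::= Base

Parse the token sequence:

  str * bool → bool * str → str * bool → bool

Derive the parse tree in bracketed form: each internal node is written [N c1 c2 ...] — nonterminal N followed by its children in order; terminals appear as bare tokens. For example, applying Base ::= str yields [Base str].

Ty
Pr → Ty
Pr * Base → Ty
Base * Base → Ty
str * Base → Ty
str * bool → Ty
str * bool → Pr → Ty
str * bool → Pr * Base → Ty
str * bool → Base * Base → Ty
str * bool → bool * Base → Ty
str * bool → bool * str → Ty
str * bool → bool * str → Pr → Ty
str * bool → bool * str → Pr * Base → Ty
str * bool → bool * str → Base * Base → Ty
str * bool → bool * str → str * Base → Ty
str * bool → bool * str → str * bool → Ty
str * bool → bool * str → str * bool → Pr
str * bool → bool * str → str * bool → Base
str * bool → bool * str → str * bool → bool

[Ty [Pr [Pr [Base str]] * [Base bool]] → [Ty [Pr [Pr [Base bool]] * [Base str]] → [Ty [Pr [Pr [Base str]] * [Base bool]] → [Ty [Pr [Base bool]]]]]]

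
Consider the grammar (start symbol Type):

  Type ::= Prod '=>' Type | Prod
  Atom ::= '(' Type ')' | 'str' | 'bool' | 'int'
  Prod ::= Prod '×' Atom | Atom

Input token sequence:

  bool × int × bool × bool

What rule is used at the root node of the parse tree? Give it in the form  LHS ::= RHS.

Type ::= Prod

[Type [Prod [Prod [Prod [Prod [Atom bool]] × [Atom int]] × [Atom bool]] × [Atom bool]]]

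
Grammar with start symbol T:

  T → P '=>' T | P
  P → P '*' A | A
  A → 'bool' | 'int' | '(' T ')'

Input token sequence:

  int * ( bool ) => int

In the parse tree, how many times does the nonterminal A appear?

[T [P [P [A int]] * [A ( [T [P [A bool]]] )]] => [T [P [A int]]]]

4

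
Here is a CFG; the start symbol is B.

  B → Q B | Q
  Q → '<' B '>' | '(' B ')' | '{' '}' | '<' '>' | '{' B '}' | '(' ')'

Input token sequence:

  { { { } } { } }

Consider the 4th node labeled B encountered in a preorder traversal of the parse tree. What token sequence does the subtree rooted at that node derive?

{ }

[B [Q { [B [Q { [B [Q { }]] }] [B [Q { }]]] }]]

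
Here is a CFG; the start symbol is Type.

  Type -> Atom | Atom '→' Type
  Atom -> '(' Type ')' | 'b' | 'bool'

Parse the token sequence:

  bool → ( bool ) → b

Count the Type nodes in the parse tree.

4

[Type [Atom bool] → [Type [Atom ( [Type [Atom bool]] )] → [Type [Atom b]]]]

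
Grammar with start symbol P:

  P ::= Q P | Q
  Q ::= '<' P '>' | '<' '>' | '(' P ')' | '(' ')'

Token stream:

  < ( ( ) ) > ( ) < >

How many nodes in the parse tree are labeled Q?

[P [Q < [P [Q ( [P [Q ( )]] )]] >] [P [Q ( )] [P [Q < >]]]]

5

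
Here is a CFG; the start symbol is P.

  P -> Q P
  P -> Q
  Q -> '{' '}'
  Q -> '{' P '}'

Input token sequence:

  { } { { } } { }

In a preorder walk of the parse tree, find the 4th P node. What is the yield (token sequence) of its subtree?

{ }

[P [Q { }] [P [Q { [P [Q { }]] }] [P [Q { }]]]]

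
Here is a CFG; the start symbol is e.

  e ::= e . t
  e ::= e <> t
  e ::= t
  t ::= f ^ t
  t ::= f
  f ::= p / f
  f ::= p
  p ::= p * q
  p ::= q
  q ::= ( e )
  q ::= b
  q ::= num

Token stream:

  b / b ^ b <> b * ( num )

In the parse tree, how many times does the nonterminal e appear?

3

[e [e [t [f [p [q b]] / [f [p [q b]]]] ^ [t [f [p [q b]]]]]] <> [t [f [p [p [q b]] * [q ( [e [t [f [p [q num]]]]] )]]]]]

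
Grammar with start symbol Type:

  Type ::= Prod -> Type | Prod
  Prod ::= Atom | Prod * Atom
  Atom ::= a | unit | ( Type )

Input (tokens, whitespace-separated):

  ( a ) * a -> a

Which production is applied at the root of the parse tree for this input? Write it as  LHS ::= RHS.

[Type [Prod [Prod [Atom ( [Type [Prod [Atom a]]] )]] * [Atom a]] -> [Type [Prod [Atom a]]]]

Type ::= Prod -> Type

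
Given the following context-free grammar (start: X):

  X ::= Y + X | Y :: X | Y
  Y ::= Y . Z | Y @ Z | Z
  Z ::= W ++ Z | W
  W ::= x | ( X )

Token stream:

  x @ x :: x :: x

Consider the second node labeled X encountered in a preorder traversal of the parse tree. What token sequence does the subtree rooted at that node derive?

x :: x

[X [Y [Y [Z [W x]]] @ [Z [W x]]] :: [X [Y [Z [W x]]] :: [X [Y [Z [W x]]]]]]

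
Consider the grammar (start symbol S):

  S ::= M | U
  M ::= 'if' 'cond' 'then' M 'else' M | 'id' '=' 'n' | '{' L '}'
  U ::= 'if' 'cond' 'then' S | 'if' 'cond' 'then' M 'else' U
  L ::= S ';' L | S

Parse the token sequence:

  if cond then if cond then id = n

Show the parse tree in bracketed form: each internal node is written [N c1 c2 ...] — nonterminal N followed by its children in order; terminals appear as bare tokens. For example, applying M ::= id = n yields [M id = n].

S
U
if cond then S
if cond then U
if cond then if cond then S
if cond then if cond then M
if cond then if cond then id = n

[S [U if cond then [S [U if cond then [S [M id = n]]]]]]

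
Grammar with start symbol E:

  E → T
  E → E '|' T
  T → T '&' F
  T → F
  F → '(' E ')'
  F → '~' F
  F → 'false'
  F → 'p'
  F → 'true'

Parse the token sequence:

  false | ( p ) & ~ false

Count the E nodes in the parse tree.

3

[E [E [T [F false]]] | [T [T [F ( [E [T [F p]]] )]] & [F ~ [F false]]]]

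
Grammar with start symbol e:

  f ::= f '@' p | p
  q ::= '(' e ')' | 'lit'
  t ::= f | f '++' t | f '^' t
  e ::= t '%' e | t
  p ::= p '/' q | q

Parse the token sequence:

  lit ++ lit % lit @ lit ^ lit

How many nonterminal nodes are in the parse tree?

[e [t [f [p [q lit]]] ++ [t [f [p [q lit]]]]] % [e [t [f [f [p [q lit]]] @ [p [q lit]]] ^ [t [f [p [q lit]]]]]]]

21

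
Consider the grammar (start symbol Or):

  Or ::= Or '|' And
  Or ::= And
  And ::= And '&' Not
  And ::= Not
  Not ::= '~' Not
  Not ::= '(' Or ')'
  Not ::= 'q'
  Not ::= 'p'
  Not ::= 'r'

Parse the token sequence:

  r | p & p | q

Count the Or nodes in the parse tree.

[Or [Or [Or [And [Not r]]] | [And [And [Not p]] & [Not p]]] | [And [Not q]]]

3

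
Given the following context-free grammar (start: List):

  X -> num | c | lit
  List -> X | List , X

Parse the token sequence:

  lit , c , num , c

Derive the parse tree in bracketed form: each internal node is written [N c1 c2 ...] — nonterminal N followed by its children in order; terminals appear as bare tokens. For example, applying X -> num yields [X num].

List
List , X
List , X , X
List , X , X , X
X , X , X , X
lit , X , X , X
lit , c , X , X
lit , c , num , X
lit , c , num , c

[List [List [List [List [X lit]] , [X c]] , [X num]] , [X c]]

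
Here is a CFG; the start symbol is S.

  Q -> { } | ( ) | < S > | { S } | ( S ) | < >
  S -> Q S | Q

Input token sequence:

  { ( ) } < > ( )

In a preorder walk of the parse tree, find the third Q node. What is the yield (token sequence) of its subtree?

< >

[S [Q { [S [Q ( )]] }] [S [Q < >] [S [Q ( )]]]]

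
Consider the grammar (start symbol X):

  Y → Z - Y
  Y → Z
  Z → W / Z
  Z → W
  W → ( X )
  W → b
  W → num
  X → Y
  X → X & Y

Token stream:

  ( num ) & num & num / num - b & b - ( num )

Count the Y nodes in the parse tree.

8

[X [X [X [X [Y [Z [W ( [X [Y [Z [W num]]]] )]]]] & [Y [Z [W num]]]] & [Y [Z [W num] / [Z [W num]]] - [Y [Z [W b]]]]] & [Y [Z [W b]] - [Y [Z [W ( [X [Y [Z [W num]]]] )]]]]]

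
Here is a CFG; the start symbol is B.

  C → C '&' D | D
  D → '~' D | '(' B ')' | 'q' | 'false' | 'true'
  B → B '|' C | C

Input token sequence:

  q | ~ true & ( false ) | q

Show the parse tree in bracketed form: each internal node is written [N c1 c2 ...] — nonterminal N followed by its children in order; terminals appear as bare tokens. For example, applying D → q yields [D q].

[B [B [B [C [D q]]] | [C [C [D ~ [D true]]] & [D ( [B [C [D false]]] )]]] | [C [D q]]]

B
B | C
B | C | C
C | C | C
D | C | C
q | C | C
q | C & D | C
q | D & D | C
q | ~ D & D | C
q | ~ true & D | C
q | ~ true & ( B ) | C
q | ~ true & ( C ) | C
q | ~ true & ( D ) | C
q | ~ true & ( false ) | C
q | ~ true & ( false ) | D
q | ~ true & ( false ) | q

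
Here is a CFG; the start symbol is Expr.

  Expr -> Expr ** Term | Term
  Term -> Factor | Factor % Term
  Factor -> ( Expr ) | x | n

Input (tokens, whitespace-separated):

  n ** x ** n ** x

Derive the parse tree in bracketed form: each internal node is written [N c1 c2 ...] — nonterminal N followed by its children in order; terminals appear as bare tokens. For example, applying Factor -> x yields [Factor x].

Expr
Expr ** Term
Expr ** Term ** Term
Expr ** Term ** Term ** Term
Term ** Term ** Term ** Term
Factor ** Term ** Term ** Term
n ** Term ** Term ** Term
n ** Factor ** Term ** Term
n ** x ** Term ** Term
n ** x ** Factor ** Term
n ** x ** n ** Term
n ** x ** n ** Factor
n ** x ** n ** x

[Expr [Expr [Expr [Expr [Term [Factor n]]] ** [Term [Factor x]]] ** [Term [Factor n]]] ** [Term [Factor x]]]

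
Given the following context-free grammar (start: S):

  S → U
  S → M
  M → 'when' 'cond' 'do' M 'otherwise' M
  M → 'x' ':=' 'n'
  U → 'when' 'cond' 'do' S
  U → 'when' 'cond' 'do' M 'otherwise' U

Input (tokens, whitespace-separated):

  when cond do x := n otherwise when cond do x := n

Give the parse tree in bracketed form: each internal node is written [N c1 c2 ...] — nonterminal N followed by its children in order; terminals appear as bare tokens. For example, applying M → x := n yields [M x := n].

S
U
when cond do M otherwise U
when cond do x := n otherwise U
when cond do x := n otherwise when cond do S
when cond do x := n otherwise when cond do M
when cond do x := n otherwise when cond do x := n

[S [U when cond do [M x := n] otherwise [U when cond do [S [M x := n]]]]]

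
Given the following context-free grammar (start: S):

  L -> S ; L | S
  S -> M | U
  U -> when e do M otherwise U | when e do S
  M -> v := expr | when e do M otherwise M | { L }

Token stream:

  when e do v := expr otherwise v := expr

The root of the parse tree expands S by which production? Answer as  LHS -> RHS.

S -> M

[S [M when e do [M v := expr] otherwise [M v := expr]]]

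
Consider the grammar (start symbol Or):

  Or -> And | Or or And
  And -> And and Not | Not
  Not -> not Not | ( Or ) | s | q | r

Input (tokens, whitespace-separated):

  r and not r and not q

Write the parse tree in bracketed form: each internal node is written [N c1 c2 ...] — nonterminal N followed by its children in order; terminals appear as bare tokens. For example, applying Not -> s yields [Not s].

Or
And
And and Not
And and Not and Not
Not and Not and Not
r and Not and Not
r and not Not and Not
r and not r and Not
r and not r and not Not
r and not r and not q

[Or [And [And [And [Not r]] and [Not not [Not r]]] and [Not not [Not q]]]]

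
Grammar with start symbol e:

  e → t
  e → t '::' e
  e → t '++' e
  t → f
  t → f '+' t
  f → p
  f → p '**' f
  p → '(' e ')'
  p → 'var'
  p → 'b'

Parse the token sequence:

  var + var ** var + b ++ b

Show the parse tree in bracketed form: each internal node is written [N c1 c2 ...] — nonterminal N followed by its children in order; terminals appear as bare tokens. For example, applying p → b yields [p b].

e
t ++ e
f + t ++ e
p + t ++ e
var + t ++ e
var + f + t ++ e
var + p ** f + t ++ e
var + var ** f + t ++ e
var + var ** p + t ++ e
var + var ** var + t ++ e
var + var ** var + f ++ e
var + var ** var + p ++ e
var + var ** var + b ++ e
var + var ** var + b ++ t
var + var ** var + b ++ f
var + var ** var + b ++ p
var + var ** var + b ++ b

[e [t [f [p var]] + [t [f [p var] ** [f [p var]]] + [t [f [p b]]]]] ++ [e [t [f [p b]]]]]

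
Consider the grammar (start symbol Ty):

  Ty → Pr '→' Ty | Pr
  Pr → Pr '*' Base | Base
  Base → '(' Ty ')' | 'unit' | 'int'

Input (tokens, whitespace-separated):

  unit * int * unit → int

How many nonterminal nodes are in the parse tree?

10

[Ty [Pr [Pr [Pr [Base unit]] * [Base int]] * [Base unit]] → [Ty [Pr [Base int]]]]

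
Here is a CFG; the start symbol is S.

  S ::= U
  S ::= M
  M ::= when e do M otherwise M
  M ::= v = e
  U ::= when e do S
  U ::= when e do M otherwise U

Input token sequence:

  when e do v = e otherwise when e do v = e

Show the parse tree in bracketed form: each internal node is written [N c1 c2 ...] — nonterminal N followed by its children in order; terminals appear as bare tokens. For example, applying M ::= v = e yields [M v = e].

[S [U when e do [M v = e] otherwise [U when e do [S [M v = e]]]]]

S
U
when e do M otherwise U
when e do v = e otherwise U
when e do v = e otherwise when e do S
when e do v = e otherwise when e do M
when e do v = e otherwise when e do v = e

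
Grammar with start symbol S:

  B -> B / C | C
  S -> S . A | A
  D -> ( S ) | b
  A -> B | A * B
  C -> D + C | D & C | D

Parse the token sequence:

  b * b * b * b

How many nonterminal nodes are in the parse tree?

[S [A [A [A [A [B [C [D b]]]] * [B [C [D b]]]] * [B [C [D b]]]] * [B [C [D b]]]]]

17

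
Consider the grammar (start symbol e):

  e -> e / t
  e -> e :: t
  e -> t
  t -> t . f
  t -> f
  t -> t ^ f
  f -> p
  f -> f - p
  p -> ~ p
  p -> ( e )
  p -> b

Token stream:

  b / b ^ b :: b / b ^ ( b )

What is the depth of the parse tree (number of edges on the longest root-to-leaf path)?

8

[e [e [e [e [t [f [p b]]]] / [t [t [f [p b]]] ^ [f [p b]]]] :: [t [f [p b]]]] / [t [t [f [p b]]] ^ [f [p ( [e [t [f [p b]]]] )]]]]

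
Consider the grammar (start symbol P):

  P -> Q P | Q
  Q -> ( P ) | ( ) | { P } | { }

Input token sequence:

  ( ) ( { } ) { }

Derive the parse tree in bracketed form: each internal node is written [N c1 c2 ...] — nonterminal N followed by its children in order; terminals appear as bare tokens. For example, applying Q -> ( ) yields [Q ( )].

[P [Q ( )] [P [Q ( [P [Q { }]] )] [P [Q { }]]]]

P
Q P
( ) P
( ) Q P
( ) ( P ) P
( ) ( Q ) P
( ) ( { } ) P
( ) ( { } ) Q
( ) ( { } ) { }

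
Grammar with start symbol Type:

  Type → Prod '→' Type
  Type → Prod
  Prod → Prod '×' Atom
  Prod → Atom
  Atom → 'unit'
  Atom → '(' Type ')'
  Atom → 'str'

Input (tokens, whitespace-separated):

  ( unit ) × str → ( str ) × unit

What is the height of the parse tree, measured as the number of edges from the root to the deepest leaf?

8

[Type [Prod [Prod [Atom ( [Type [Prod [Atom unit]]] )]] × [Atom str]] → [Type [Prod [Prod [Atom ( [Type [Prod [Atom str]]] )]] × [Atom unit]]]]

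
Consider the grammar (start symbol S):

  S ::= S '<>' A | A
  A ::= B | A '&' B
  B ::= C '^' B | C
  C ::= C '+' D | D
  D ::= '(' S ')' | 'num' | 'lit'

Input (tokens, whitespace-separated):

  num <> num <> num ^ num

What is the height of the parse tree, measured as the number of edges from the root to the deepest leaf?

7

[S [S [S [A [B [C [D num]]]]] <> [A [B [C [D num]]]]] <> [A [B [C [D num]] ^ [B [C [D num]]]]]]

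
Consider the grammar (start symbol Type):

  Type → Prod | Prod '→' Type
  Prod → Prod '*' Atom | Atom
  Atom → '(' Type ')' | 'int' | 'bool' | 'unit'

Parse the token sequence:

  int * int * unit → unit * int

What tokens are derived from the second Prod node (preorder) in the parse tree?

int * int

[Type [Prod [Prod [Prod [Atom int]] * [Atom int]] * [Atom unit]] → [Type [Prod [Prod [Atom unit]] * [Atom int]]]]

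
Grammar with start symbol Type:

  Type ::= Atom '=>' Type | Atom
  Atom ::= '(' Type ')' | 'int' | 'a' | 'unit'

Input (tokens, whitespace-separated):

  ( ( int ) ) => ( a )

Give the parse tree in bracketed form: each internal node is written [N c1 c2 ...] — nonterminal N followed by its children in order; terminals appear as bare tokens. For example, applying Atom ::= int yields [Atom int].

Type
Atom => Type
( Type ) => Type
( Atom ) => Type
( ( Type ) ) => Type
( ( Atom ) ) => Type
( ( int ) ) => Type
( ( int ) ) => Atom
( ( int ) ) => ( Type )
( ( int ) ) => ( Atom )
( ( int ) ) => ( a )

[Type [Atom ( [Type [Atom ( [Type [Atom int]] )]] )] => [Type [Atom ( [Type [Atom a]] )]]]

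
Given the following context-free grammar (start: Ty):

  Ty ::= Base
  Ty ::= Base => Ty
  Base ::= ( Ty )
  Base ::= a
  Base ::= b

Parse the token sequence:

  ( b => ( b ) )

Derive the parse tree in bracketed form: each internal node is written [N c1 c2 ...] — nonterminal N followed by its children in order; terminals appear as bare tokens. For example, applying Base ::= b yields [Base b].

Ty
Base
( Ty )
( Base => Ty )
( b => Ty )
( b => Base )
( b => ( Ty ) )
( b => ( Base ) )
( b => ( b ) )

[Ty [Base ( [Ty [Base b] => [Ty [Base ( [Ty [Base b]] )]]] )]]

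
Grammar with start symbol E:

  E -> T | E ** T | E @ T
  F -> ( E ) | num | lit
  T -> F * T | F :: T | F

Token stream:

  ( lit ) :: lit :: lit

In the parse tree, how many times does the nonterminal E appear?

[E [T [F ( [E [T [F lit]]] )] :: [T [F lit] :: [T [F lit]]]]]

2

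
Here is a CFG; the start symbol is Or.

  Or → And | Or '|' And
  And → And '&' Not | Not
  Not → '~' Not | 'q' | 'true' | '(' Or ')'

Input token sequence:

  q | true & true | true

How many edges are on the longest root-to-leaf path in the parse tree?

[Or [Or [Or [And [Not q]]] | [And [And [Not true]] & [Not true]]] | [And [Not true]]]

5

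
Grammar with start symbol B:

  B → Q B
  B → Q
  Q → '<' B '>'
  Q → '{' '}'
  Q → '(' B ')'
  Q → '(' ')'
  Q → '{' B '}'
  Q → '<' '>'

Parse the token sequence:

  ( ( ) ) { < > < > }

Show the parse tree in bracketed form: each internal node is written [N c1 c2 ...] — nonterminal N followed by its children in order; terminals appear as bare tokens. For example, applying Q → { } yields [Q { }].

B
Q B
( B ) B
( Q ) B
( ( ) ) B
( ( ) ) Q
( ( ) ) { B }
( ( ) ) { Q B }
( ( ) ) { < > B }
( ( ) ) { < > Q }
( ( ) ) { < > < > }

[B [Q ( [B [Q ( )]] )] [B [Q { [B [Q < >] [B [Q < >]]] }]]]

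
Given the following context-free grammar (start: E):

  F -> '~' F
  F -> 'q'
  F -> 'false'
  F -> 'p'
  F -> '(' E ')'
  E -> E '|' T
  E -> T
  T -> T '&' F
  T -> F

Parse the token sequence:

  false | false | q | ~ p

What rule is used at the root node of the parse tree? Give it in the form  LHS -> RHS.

[E [E [E [E [T [F false]]] | [T [F false]]] | [T [F q]]] | [T [F ~ [F p]]]]

E -> E '|' T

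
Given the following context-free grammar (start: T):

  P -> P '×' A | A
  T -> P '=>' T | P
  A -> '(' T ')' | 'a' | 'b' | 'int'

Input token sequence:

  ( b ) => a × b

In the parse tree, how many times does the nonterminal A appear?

[T [P [A ( [T [P [A b]]] )]] => [T [P [P [A a]] × [A b]]]]

4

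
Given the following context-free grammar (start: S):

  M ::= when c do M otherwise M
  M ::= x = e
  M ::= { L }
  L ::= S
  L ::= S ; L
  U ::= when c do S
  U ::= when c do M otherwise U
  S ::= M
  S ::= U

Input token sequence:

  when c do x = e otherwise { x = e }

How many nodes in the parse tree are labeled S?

[S [M when c do [M x = e] otherwise [M { [L [S [M x = e]]] }]]]

2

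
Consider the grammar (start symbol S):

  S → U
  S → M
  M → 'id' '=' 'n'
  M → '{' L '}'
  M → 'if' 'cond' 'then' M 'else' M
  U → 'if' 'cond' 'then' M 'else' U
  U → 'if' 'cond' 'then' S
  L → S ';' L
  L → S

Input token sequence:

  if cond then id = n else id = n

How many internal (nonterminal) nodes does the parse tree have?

4

[S [M if cond then [M id = n] else [M id = n]]]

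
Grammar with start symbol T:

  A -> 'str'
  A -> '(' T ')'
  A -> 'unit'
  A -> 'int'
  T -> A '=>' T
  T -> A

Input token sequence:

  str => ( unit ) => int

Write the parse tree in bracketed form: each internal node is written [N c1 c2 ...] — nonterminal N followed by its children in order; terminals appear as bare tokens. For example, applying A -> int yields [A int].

T
A => T
str => T
str => A => T
str => ( T ) => T
str => ( A ) => T
str => ( unit ) => T
str => ( unit ) => A
str => ( unit ) => int

[T [A str] => [T [A ( [T [A unit]] )] => [T [A int]]]]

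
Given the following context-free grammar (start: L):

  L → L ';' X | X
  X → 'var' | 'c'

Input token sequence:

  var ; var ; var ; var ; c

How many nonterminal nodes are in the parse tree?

[L [L [L [L [L [X var]] ; [X var]] ; [X var]] ; [X var]] ; [X c]]

10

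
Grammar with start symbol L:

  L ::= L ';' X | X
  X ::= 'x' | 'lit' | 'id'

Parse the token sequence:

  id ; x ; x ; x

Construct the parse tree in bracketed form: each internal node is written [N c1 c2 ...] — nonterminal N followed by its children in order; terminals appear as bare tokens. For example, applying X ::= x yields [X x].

L
L ; X
L ; X ; X
L ; X ; X ; X
X ; X ; X ; X
id ; X ; X ; X
id ; x ; X ; X
id ; x ; x ; X
id ; x ; x ; x

[L [L [L [L [X id]] ; [X x]] ; [X x]] ; [X x]]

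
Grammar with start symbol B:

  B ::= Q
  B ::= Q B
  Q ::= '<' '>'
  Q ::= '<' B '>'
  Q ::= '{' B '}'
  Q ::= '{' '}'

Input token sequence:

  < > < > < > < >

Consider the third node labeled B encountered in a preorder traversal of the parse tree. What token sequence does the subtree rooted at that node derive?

< > < >

[B [Q < >] [B [Q < >] [B [Q < >] [B [Q < >]]]]]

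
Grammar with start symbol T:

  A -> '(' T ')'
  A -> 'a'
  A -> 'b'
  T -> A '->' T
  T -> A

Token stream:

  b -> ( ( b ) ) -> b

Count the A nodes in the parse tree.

5

[T [A b] -> [T [A ( [T [A ( [T [A b]] )]] )] -> [T [A b]]]]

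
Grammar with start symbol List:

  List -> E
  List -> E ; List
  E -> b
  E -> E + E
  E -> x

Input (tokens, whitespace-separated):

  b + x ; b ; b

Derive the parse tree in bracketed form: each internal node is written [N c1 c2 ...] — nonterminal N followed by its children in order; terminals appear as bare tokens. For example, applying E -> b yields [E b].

[List [E [E b] + [E x]] ; [List [E b] ; [List [E b]]]]

List
E ; List
E + E ; List
b + E ; List
b + x ; List
b + x ; E ; List
b + x ; b ; List
b + x ; b ; E
b + x ; b ; b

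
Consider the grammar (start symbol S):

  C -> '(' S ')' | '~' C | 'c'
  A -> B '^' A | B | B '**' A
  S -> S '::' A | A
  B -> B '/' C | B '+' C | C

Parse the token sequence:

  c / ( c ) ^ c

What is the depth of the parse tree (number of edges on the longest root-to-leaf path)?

[S [A [B [B [C c]] / [C ( [S [A [B [C c]]]] )]] ^ [A [B [C c]]]]]

8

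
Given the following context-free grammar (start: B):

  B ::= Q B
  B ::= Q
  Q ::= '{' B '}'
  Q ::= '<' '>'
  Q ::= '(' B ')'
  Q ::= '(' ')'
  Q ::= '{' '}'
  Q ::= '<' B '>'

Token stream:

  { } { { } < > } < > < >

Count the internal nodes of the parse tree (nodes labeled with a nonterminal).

12

[B [Q { }] [B [Q { [B [Q { }] [B [Q < >]]] }] [B [Q < >] [B [Q < >]]]]]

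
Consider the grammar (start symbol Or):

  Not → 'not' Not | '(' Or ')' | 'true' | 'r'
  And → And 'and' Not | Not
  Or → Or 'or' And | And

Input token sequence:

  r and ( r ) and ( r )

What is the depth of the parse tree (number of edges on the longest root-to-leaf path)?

[Or [And [And [And [Not r]] and [Not ( [Or [And [Not r]]] )]] and [Not ( [Or [And [Not r]]] )]]]

7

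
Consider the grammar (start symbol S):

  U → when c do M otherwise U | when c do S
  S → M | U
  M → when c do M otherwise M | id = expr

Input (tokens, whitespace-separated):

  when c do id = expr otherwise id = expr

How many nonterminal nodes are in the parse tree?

[S [M when c do [M id = expr] otherwise [M id = expr]]]

4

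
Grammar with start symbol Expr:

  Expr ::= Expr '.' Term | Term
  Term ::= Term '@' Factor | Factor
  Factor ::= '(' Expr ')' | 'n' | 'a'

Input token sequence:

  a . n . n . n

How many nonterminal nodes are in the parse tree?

[Expr [Expr [Expr [Expr [Term [Factor a]]] . [Term [Factor n]]] . [Term [Factor n]]] . [Term [Factor n]]]

12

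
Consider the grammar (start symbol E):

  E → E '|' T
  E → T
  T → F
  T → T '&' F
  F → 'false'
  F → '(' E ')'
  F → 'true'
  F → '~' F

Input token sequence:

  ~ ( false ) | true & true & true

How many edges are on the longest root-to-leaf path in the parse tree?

8

[E [E [T [F ~ [F ( [E [T [F false]]] )]]]] | [T [T [T [F true]] & [F true]] & [F true]]]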